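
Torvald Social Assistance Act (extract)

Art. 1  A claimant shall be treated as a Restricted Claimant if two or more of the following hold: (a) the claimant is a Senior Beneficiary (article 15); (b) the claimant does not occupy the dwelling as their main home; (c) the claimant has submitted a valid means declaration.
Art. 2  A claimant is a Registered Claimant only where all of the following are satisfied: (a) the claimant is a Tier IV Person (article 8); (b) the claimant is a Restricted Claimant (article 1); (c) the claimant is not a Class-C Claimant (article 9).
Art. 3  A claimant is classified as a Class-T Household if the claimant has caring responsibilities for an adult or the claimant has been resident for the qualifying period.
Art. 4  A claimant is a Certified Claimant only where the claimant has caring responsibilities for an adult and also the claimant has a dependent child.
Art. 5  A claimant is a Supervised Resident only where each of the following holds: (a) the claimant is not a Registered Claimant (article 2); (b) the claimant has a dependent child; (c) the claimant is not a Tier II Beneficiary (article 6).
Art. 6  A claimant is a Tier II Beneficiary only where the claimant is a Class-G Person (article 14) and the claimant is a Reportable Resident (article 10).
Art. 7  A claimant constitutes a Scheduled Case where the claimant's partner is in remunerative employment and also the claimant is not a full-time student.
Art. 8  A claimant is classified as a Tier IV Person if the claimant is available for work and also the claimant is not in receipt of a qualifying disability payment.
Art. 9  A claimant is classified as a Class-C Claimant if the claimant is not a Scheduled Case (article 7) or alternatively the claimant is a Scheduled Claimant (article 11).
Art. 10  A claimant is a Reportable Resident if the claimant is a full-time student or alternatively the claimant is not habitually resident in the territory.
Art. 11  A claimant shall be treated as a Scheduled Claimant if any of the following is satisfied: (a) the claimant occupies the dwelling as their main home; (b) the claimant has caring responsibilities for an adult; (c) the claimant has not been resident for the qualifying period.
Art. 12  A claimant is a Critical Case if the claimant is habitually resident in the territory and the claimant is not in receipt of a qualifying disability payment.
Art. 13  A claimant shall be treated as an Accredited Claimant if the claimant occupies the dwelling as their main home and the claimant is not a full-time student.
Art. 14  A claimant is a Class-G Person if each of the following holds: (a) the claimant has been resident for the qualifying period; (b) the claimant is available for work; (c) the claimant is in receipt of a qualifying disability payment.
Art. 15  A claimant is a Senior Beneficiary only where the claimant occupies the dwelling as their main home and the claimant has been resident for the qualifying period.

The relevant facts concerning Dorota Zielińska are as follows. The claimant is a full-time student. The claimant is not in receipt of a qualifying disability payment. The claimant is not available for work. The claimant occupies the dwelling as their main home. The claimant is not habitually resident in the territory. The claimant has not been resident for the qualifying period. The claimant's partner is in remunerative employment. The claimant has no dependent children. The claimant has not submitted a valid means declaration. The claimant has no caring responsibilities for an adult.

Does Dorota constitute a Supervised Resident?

Under article 8: the claimant is available for work? no; and the claimant is not in receipt of a qualifying disability payment? yes. So the claimant is not a Tier IV Person.
Under article 15: the claimant occupies the dwelling as their main home? yes; and the claimant has been resident for the qualifying period? no. So the claimant is not a Senior Beneficiary.
Under article 1: Senior Beneficiary (article 15)? no; the claimant does not occupy the dwelling as their main home? no; the claimant has submitted a valid means declaration? no — 0 of 3 hold (need ≥2) → not satisfied.
Under article 7: the claimant's partner is in remunerative employment? yes; and the claimant is not a full-time student? no. So the claimant is not a Scheduled Case.
Under article 11: the claimant occupies the dwelling as their main home? yes; or the claimant has caring responsibilities for an adult? no; or the claimant has not been resident for the qualifying period? yes. So the claimant is a Scheduled Claimant.
Under article 9: not a Scheduled Case (article 7)? yes; or Scheduled Claimant (article 11)? yes. So the claimant is a Class-C Claimant.
Under article 2: Tier IV Person (article 8)? no; and Restricted Claimant (article 1)? no; and not a Class-C Claimant (article 9)? no. So the claimant is not a Registered Claimant.
Under article 14: the claimant has been resident for the qualifying period? no; and the claimant is available for work? no; and the claimant is in receipt of a qualifying disability payment? no. So the claimant is not a Class-G Person.
Under article 10: the claimant is a full-time student? yes; or the claimant is not habitually resident in the territory? yes. So the claimant is a Reportable Resident.
Under article 6: Class-G Person (article 14)? no; and Reportable Resident (article 10)? yes. So the claimant is not a Tier II Beneficiary.
Under article 5: not a Registered Claimant (article 2)? yes; and the claimant has a dependent child? no; and not a Tier II Beneficiary (article 6)? yes. So the claimant is not a Supervised Resident.

No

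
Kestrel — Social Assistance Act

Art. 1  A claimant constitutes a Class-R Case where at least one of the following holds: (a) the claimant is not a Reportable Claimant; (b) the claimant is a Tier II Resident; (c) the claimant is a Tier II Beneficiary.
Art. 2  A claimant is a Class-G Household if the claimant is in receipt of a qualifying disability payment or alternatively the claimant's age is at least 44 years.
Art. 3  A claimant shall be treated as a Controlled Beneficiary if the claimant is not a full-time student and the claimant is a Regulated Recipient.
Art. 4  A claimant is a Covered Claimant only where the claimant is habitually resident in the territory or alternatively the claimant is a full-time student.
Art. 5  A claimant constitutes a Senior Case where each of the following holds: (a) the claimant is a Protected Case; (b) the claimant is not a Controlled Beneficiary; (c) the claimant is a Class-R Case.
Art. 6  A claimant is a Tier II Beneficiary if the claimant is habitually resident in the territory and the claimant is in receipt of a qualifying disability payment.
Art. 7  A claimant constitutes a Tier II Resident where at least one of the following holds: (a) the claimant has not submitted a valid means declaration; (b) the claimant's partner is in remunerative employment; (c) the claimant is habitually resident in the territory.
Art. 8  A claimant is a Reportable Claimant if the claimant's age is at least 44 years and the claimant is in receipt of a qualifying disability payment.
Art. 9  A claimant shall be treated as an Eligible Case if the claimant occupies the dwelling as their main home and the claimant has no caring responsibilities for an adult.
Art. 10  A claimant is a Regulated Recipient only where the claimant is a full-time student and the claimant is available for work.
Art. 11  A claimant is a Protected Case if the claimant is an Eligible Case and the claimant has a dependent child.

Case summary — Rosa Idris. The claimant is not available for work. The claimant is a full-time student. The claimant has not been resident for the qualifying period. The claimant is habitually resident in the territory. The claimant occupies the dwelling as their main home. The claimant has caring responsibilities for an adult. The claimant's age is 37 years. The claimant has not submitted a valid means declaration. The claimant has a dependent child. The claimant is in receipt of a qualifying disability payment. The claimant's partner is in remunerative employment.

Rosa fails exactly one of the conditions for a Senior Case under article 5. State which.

article 9 — Eligible Case: [the claimant occupies the dwelling as their main home? yes] AND [the claimant has no caring responsibilities for an adult? no] → not satisfied.
article 11 — Protected Case: [Eligible Case (article 9)? no] AND [the claimant has a dependent child? yes] → not satisfied.
article 10 — Regulated Recipient: [the claimant is a full-time student? yes] AND [the claimant is available for work? no] → not satisfied.
article 3 — Controlled Beneficiary: [the claimant is not a full-time student? no] AND [Regulated Recipient (article 10)? no] → not satisfied.
article 8 — Reportable Claimant: [claimant's age: 37 years ≥ 44 years? no] AND [the claimant is in receipt of a qualifying disability payment? yes] → not satisfied.
article 7 — Tier II Resident: [the claimant has not submitted a valid means declaration? yes] OR [the claimant's partner is in remunerative employment? yes] OR [the claimant is habitually resident in the territory? yes] → satisfied.
article 6 — Tier II Beneficiary: [the claimant is habitually resident in the territory? yes] AND [the claimant is in receipt of a qualifying disability payment? yes] → satisfied.
article 1 — Class-R Case: [not a Reportable Claimant (article 8)? yes] OR [Tier II Resident (article 7)? yes] OR [Tier II Beneficiary (article 6)? yes] → satisfied.
article 5 — Senior Case: [Protected Case (article 11)? no] AND [not a Controlled Beneficiary (article 3)? yes] AND [Class-R Case (article 1)? yes] → not satisfied.

Protected Case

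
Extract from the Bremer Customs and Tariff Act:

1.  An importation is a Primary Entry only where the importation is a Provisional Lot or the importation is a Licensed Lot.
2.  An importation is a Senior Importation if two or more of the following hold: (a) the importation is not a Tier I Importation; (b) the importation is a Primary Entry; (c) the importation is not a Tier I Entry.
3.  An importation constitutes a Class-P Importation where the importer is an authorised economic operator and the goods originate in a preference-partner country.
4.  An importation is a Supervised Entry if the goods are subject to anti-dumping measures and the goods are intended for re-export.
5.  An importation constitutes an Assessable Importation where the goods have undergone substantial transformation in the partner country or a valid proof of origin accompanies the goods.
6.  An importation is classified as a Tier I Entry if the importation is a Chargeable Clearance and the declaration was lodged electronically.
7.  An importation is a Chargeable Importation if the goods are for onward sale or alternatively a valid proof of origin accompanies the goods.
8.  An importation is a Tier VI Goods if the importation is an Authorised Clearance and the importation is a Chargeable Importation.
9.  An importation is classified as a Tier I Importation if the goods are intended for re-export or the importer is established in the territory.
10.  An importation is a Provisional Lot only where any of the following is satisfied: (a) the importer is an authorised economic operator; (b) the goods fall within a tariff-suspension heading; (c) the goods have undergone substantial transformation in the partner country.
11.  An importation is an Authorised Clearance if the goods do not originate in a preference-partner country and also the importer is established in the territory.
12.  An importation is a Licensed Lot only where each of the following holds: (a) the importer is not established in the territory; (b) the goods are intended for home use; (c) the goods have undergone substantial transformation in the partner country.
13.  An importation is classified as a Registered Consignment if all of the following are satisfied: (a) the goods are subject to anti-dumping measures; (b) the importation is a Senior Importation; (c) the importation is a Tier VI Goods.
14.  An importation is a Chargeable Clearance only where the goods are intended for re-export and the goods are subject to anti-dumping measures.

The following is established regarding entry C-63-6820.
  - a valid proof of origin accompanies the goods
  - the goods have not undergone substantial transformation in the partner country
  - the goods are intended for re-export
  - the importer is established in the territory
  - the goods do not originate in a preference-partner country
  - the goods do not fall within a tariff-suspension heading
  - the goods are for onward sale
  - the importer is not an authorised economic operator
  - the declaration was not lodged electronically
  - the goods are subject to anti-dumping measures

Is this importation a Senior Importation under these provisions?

Under paragraph 9: the goods are intended for re-export? yes; or the importer is established in the territory? yes. So the importation is a Tier I Importation.
Under paragraph 10: the importer is an authorised economic operator? no; or the goods fall within a tariff-suspension heading? no; or the goods have undergone substantial transformation in the partner country? no. So the importation is not a Provisional Lot.
Under paragraph 12: the importer is not established in the territory? no; and the goods are intended for home use? no; and the goods have undergone substantial transformation in the partner country? no. So the importation is not a Licensed Lot.
Under paragraph 1: Provisional Lot (paragraph 10)? no; or Licensed Lot (paragraph 12)? no. So the importation is not a Primary Entry.
Under paragraph 14: the goods are intended for re-export? yes; and the goods are subject to anti-dumping measures? yes. So the importation is a Chargeable Clearance.
Under paragraph 6: Chargeable Clearance (paragraph 14)? yes; and the declaration was lodged electronically? no. So the importation is not a Tier I Entry.
Under paragraph 2: not a Tier I Importation (paragraph 9)? no; Primary Entry (paragraph 1)? no; not a Tier I Entry (paragraph 6)? yes — 1 of 3 hold (need ≥2) → not satisfied.

No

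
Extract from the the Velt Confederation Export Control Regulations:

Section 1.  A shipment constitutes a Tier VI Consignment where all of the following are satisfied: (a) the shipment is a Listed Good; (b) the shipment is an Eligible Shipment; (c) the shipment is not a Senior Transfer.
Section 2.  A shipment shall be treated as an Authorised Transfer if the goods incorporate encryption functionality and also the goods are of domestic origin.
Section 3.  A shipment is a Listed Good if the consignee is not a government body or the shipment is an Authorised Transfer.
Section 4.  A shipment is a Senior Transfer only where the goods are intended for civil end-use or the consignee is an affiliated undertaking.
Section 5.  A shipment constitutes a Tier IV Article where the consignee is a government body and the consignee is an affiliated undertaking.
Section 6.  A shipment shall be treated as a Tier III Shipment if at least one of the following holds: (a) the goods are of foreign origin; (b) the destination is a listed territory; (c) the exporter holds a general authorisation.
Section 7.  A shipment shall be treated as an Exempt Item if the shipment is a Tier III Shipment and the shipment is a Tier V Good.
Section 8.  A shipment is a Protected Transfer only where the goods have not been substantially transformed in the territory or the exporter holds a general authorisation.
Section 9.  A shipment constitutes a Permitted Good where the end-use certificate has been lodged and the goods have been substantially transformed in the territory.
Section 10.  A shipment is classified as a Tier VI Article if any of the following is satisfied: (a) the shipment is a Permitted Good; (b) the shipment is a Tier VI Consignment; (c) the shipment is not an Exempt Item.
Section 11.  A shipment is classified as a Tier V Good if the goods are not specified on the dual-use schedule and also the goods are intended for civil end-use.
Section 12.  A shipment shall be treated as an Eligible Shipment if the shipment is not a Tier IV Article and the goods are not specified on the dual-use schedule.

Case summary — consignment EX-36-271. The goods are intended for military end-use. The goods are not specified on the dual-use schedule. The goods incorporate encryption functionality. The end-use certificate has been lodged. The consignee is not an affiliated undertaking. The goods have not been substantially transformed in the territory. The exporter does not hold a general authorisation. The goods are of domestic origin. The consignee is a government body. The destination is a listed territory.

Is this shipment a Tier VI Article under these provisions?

Yes

section 9 — Permitted Good: [the end-use certificate has been lodged? yes] AND [the goods have been substantially transformed in the territory? no] → not satisfied.
section 2 — Authorised Transfer: [the goods incorporate encryption functionality? yes] AND [the goods are of domestic origin? yes] → satisfied.
section 3 — Listed Good: [the consignee is not a government body? no] OR [Authorised Transfer (section 2)? yes] → satisfied.
section 5 — Tier IV Article: [the consignee is a government body? yes] AND [the consignee is an affiliated undertaking? no] → not satisfied.
section 12 — Eligible Shipment: [not a Tier IV Article (section 5)? yes] AND [the goods are not specified on the dual-use schedule? yes] → satisfied.
section 4 — Senior Transfer: [the goods are intended for civil end-use? no] OR [the consignee is an affiliated undertaking? no] → not satisfied.
section 1 — Tier VI Consignment: [Listed Good (section 3)? yes] AND [Eligible Shipment (section 12)? yes] AND [not a Senior Transfer (section 4)? yes] → satisfied.
section 6 — Tier III Shipment: [the goods are of foreign origin? no] OR [the destination is a listed territory? yes] OR [the exporter holds a general authorisation? no] → satisfied.
section 11 — Tier V Good: [the goods are not specified on the dual-use schedule? yes] AND [the goods are intended for civil end-use? no] → not satisfied.
section 7 — Exempt Item: [Tier III Shipment (section 6)? yes] AND [Tier V Good (section 11)? no] → not satisfied.
section 10 — Tier VI Article: [Permitted Good (section 9)? no] OR [Tier VI Consignment (section 1)? yes] OR [not an Exempt Item (section 7)? yes] → satisfied.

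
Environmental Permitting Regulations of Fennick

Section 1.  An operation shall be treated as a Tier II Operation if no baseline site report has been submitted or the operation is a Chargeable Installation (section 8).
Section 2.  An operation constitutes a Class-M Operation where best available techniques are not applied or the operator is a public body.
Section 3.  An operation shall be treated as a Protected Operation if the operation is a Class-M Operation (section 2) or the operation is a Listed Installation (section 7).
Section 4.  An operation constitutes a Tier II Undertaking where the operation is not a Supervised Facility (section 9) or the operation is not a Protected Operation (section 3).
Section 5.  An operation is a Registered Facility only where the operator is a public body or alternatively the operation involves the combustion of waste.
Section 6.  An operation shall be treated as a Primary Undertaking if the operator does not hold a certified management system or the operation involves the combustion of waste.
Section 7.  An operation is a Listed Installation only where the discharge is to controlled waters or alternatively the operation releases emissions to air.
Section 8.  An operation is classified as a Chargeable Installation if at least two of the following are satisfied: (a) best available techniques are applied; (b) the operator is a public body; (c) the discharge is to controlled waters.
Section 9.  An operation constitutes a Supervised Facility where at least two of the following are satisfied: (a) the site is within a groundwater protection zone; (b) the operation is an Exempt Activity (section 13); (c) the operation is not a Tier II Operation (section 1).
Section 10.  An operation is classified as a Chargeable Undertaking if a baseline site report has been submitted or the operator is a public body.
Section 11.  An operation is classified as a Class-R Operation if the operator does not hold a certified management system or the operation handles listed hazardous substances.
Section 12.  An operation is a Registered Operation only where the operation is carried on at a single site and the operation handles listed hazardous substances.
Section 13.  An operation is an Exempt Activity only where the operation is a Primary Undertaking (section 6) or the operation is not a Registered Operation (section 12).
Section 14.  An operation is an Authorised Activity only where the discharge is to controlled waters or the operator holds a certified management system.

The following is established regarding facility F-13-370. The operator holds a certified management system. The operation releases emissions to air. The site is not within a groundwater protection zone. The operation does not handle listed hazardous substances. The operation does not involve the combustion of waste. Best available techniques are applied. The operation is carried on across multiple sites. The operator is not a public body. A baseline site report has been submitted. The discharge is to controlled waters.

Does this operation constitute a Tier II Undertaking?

section 6 — Primary Undertaking: [the operator does not hold a certified management system? no] OR [the operation involves the combustion of waste? no] → not satisfied.
section 12 — Registered Operation: [the operation is carried on at a single site? no] AND [the operation handles listed hazardous substances? no] → not satisfied.
section 13 — Exempt Activity: [Primary Undertaking (section 6)? no] OR [not a Registered Operation (section 12)? yes] → satisfied.
section 8 — Chargeable Installation: best available techniques are applied? yes; the operator is a public body? no; the discharge is to controlled waters? yes — 2 of 3 hold (need ≥2) → satisfied.
section 1 — Tier II Operation: [no baseline site report has been submitted? no] OR [Chargeable Installation (section 8)? yes] → satisfied.
section 9 — Supervised Facility: the site is within a groundwater protection zone? no; Exempt Activity (section 13)? yes; not a Tier II Operation (section 1)? no — 1 of 3 hold (need ≥2) → not satisfied.
section 2 — Class-M Operation: [best available techniques are not applied? no] OR [the operator is a public body? no] → not satisfied.
section 7 — Listed Installation: [the discharge is to controlled waters? yes] OR [the operation releases emissions to air? yes] → satisfied.
section 3 — Protected Operation: [Class-M Operation (section 2)? no] OR [Listed Installation (section 7)? yes] → satisfied.
section 4 — Tier II Undertaking: [not a Supervised Facility (section 9)? yes] OR [not a Protected Operation (section 3)? no] → satisfied.

Yes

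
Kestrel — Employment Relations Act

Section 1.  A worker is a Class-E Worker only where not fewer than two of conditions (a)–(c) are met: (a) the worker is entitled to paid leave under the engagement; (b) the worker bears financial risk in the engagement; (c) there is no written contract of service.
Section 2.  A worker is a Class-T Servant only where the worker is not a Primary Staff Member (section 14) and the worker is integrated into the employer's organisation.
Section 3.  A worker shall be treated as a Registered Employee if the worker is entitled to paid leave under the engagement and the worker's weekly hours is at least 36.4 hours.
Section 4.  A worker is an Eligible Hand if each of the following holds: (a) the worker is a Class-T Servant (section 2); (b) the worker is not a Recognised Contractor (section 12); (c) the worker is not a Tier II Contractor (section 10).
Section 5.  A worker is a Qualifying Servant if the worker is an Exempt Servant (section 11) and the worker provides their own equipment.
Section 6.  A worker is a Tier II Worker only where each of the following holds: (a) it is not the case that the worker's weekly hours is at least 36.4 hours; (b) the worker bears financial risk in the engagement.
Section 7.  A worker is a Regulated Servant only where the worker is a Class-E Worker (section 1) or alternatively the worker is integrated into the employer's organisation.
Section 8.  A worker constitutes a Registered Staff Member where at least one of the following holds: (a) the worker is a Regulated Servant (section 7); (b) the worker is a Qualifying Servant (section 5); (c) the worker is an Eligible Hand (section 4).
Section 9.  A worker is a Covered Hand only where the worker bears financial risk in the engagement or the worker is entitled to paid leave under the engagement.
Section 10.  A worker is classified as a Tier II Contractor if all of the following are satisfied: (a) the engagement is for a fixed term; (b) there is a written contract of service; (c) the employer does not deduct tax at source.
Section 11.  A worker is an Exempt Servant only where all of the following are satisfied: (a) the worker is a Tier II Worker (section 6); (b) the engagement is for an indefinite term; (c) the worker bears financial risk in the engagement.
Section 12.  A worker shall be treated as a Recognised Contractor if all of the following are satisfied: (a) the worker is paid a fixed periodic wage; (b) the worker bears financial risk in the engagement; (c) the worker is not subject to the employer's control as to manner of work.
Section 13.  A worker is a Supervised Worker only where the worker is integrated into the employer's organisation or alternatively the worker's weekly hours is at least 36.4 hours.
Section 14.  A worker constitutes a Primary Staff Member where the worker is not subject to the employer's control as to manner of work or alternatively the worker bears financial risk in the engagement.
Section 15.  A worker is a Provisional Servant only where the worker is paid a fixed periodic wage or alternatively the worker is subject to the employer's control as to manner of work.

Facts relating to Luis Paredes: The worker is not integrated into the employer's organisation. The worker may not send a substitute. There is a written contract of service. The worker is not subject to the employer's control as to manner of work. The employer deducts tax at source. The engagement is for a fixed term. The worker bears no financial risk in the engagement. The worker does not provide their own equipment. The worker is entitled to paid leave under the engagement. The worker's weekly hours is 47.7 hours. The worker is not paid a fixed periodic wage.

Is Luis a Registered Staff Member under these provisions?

No

Under section 1: the worker is entitled to paid leave under the engagement? yes; the worker bears financial risk in the engagement? no; there is no written contract of service? no — 1 of 3 hold (need ≥2) → not satisfied.
Under section 7: Class-E Worker (section 1)? no; or the worker is integrated into the employer's organisation? no. So the worker is not a Regulated Servant.
Under section 6: worker's weekly hours: 47.7 hours ≥ 36.4 hours? yes, so negated condition no; and the worker bears financial risk in the engagement? no. So the worker is not a Tier II Worker.
Under section 11: Tier II Worker (section 6)? no; and the engagement is for an indefinite term? no; and the worker bears financial risk in the engagement? no. So the worker is not an Exempt Servant.
Under section 5: Exempt Servant (section 11)? no; and the worker provides their own equipment? no. So the worker is not a Qualifying Servant.
Under section 14: the worker is not subject to the employer's control as to manner of work? yes; or the worker bears financial risk in the engagement? no. So the worker is a Primary Staff Member.
Under section 2: not a Primary Staff Member (section 14)? no; and the worker is integrated into the employer's organisation? no. So the worker is not a Class-T Servant.
Under section 12: the worker is paid a fixed periodic wage? no; and the worker bears financial risk in the engagement? no; and the worker is not subject to the employer's control as to manner of work? yes. So the worker is not a Recognised Contractor.
Under section 10: the engagement is for a fixed term? yes; and there is a written contract of service? yes; and the employer does not deduct tax at source? no. So the worker is not a Tier II Contractor.
Under section 4: Class-T Servant (section 2)? no; and not a Recognised Contractor (section 12)? yes; and not a Tier II Contractor (section 10)? yes. So the worker is not an Eligible Hand.
Under section 8: Regulated Servant (section 7)? no; or Qualifying Servant (section 5)? no; or Eligible Hand (section 4)? no. So the worker is not a Registered Staff Member.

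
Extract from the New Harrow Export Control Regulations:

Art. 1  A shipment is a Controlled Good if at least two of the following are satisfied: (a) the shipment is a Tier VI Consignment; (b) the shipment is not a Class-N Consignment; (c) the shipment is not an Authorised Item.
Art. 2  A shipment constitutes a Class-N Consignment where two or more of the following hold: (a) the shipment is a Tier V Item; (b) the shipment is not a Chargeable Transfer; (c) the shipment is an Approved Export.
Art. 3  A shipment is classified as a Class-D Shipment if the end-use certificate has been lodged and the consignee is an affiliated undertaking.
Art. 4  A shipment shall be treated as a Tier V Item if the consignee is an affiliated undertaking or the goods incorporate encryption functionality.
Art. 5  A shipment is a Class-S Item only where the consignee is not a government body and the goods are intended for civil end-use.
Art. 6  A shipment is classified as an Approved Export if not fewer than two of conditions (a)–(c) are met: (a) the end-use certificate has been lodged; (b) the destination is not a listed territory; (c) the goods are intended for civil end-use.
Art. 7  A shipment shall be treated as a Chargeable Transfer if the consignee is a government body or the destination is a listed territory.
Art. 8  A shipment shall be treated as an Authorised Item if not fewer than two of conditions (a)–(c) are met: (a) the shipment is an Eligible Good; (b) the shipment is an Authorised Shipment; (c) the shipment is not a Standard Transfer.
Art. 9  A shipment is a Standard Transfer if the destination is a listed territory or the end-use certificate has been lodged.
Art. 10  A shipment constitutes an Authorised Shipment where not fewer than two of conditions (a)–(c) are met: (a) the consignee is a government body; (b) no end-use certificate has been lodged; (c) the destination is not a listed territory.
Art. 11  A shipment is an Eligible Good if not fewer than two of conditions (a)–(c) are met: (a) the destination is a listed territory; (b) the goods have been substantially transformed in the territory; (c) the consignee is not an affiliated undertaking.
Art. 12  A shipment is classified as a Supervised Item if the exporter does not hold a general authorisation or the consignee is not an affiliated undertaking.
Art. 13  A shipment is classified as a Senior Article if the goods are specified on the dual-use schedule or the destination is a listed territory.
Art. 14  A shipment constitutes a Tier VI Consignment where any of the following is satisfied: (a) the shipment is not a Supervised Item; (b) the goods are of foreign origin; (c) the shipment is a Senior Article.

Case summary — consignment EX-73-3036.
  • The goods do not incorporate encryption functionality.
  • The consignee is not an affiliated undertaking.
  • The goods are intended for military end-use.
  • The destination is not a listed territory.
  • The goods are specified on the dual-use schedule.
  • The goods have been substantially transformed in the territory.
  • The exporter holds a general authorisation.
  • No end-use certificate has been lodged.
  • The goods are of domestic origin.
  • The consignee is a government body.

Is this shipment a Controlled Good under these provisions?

Yes

article 12 — Supervised Item: [the exporter does not hold a general authorisation? no] OR [the consignee is not an affiliated undertaking? yes] → satisfied.
article 13 — Senior Article: [the goods are specified on the dual-use schedule? yes] OR [the destination is a listed territory? no] → satisfied.
article 14 — Tier VI Consignment: [not a Supervised Item (article 12)? no] OR [the goods are of foreign origin? no] OR [Senior Article (article 13)? yes] → satisfied.
article 4 — Tier V Item: [the consignee is an affiliated undertaking? no] OR [the goods incorporate encryption functionality? no] → not satisfied.
article 7 — Chargeable Transfer: [the consignee is a government body? yes] OR [the destination is a listed territory? no] → satisfied.
article 6 — Approved Export: the end-use certificate has been lodged? no; the destination is not a listed territory? yes; the goods are intended for civil end-use? no — 1 of 3 hold (need ≥2) → not satisfied.
article 2 — Class-N Consignment: Tier V Item (article 4)? no; not a Chargeable Transfer (article 7)? no; Approved Export (article 6)? no — 0 of 3 hold (need ≥2) → not satisfied.
article 11 — Eligible Good: the destination is a listed territory? no; the goods have been substantially transformed in the territory? yes; the consignee is not an affiliated undertaking? yes — 2 of 3 hold (need ≥2) → satisfied.
article 10 — Authorised Shipment: the consignee is a government body? yes; no end-use certificate has been lodged? yes; the destination is not a listed territory? yes — 3 of 3 hold (need ≥2) → satisfied.
article 9 — Standard Transfer: [the destination is a listed territory? no] OR [the end-use certificate has been lodged? no] → not satisfied.
article 8 — Authorised Item: Eligible Good (article 11)? yes; Authorised Shipment (article 10)? yes; not a Standard Transfer (article 9)? yes — 3 of 3 hold (need ≥2) → satisfied.
article 1 — Controlled Good: Tier VI Consignment (article 14)? yes; not a Class-N Consignment (article 2)? yes; not an Authorised Item (article 8)? no — 2 of 3 hold (need ≥2) → satisfied.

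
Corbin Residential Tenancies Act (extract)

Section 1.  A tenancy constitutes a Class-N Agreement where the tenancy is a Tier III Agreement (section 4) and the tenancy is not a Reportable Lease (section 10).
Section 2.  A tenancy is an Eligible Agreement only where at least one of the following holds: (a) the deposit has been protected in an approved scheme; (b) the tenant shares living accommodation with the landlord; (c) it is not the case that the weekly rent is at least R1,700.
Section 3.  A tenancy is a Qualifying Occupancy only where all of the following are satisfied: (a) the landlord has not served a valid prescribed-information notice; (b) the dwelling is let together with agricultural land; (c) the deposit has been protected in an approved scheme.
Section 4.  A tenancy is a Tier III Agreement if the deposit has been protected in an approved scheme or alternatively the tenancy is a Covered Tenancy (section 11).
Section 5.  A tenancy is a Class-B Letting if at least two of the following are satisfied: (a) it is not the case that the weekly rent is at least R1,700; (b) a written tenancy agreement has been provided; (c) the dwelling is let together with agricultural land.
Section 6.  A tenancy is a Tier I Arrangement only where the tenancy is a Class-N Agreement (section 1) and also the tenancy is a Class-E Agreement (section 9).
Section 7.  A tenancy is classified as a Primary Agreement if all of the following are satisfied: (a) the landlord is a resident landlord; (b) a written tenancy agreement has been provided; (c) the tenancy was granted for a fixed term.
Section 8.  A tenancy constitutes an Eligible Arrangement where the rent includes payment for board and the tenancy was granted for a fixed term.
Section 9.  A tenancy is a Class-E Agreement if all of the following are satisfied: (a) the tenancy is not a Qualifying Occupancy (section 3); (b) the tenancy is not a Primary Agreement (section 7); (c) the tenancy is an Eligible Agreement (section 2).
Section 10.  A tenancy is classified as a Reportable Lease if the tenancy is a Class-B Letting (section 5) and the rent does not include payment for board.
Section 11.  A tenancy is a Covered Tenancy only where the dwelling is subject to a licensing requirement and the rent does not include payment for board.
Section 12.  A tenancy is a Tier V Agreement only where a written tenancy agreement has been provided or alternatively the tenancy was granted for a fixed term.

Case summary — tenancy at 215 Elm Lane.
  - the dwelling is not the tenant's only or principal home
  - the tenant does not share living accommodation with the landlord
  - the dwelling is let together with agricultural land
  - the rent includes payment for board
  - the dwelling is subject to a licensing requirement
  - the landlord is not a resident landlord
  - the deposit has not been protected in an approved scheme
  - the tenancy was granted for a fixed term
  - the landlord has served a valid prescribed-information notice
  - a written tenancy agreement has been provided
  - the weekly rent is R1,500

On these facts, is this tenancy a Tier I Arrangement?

No

section 11 — Covered Tenancy: [the dwelling is subject to a licensing requirement? yes] AND [the rent does not include payment for board? no] → not satisfied.
section 4 — Tier III Agreement: [the deposit has been protected in an approved scheme? no] OR [Covered Tenancy (section 11)? no] → not satisfied.
section 5 — Class-B Letting: weekly rent: R1,500 ≥ R1,700? no, so negated condition yes; a written tenancy agreement has been provided? yes; the dwelling is let together with agricultural land? yes — 3 of 3 hold (need ≥2) → satisfied.
section 10 — Reportable Lease: [Class-B Letting (section 5)? yes] AND [the rent does not include payment for board? no] → not satisfied.
section 1 — Class-N Agreement: [Tier III Agreement (section 4)? no] AND [not a Reportable Lease (section 10)? yes] → not satisfied.
section 3 — Qualifying Occupancy: [the landlord has not served a valid prescribed-information notice? no] AND [the dwelling is let together with agricultural land? yes] AND [the deposit has been protected in an approved scheme? no] → not satisfied.
section 7 — Primary Agreement: [the landlord is a resident landlord? no] AND [a written tenancy agreement has been provided? yes] AND [the tenancy was granted for a fixed term? yes] → not satisfied.
section 2 — Eligible Agreement: [the deposit has been protected in an approved scheme? no] OR [the tenant shares living accommodation with the landlord? no] OR [weekly rent: R1,500 ≥ R1,700? no, so negated condition yes] → satisfied.
section 9 — Class-E Agreement: [not a Qualifying Occupancy (section 3)? yes] AND [not a Primary Agreement (section 7)? yes] AND [Eligible Agreement (section 2)? yes] → satisfied.
section 6 — Tier I Arrangement: [Class-N Agreement (section 1)? no] AND [Class-E Agreement (section 9)? yes] → not satisfied.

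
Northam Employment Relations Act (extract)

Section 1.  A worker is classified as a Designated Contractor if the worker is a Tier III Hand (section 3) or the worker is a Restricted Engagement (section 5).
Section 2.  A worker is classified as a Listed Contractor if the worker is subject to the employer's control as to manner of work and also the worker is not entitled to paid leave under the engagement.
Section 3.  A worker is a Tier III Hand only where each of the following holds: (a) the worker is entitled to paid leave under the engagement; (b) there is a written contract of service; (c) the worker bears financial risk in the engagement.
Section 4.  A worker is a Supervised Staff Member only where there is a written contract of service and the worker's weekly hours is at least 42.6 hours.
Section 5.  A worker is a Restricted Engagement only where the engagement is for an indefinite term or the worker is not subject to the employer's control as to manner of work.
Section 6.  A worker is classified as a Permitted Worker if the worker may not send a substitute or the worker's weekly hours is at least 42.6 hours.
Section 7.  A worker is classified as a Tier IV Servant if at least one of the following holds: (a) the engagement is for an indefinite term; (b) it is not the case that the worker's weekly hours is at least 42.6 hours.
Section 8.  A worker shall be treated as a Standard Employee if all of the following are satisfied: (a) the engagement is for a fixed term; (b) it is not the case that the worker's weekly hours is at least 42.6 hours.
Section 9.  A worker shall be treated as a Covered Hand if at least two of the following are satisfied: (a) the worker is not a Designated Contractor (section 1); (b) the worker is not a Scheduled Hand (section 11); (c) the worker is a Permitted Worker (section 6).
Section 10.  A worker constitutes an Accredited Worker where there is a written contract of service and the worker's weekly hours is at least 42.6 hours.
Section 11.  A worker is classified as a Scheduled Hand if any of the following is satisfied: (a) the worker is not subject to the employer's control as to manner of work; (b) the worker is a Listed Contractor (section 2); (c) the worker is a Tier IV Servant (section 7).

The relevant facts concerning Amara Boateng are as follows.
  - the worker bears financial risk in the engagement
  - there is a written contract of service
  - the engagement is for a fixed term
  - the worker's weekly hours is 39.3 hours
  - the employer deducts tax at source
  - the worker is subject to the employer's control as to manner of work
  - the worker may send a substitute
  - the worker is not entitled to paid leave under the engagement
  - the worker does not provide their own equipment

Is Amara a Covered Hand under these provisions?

No

Under section 3: the worker is entitled to paid leave under the engagement? no; and there is a written contract of service? yes; and the worker bears financial risk in the engagement? yes. So the worker is not a Tier III Hand.
Under section 5: the engagement is for an indefinite term? no; or the worker is not subject to the employer's control as to manner of work? no. So the worker is not a Restricted Engagement.
Under section 1: Tier III Hand (section 3)? no; or Restricted Engagement (section 5)? no. So the worker is not a Designated Contractor.
Under section 2: the worker is subject to the employer's control as to manner of work? yes; and the worker is not entitled to paid leave under the engagement? yes. So the worker is a Listed Contractor.
Under section 7: the engagement is for an indefinite term? no; or worker's weekly hours: 39.3 hours ≥ 42.6 hours? no, so negated condition yes. So the worker is a Tier IV Servant.
Under section 11: the worker is not subject to the employer's control as to manner of work? no; or Listed Contractor (section 2)? yes; or Tier IV Servant (section 7)? yes. So the worker is a Scheduled Hand.
Under section 6: the worker may not send a substitute? no; or worker's weekly hours: 39.3 hours ≥ 42.6 hours? no. So the worker is not a Permitted Worker.
Under section 9: not a Designated Contractor (section 1)? yes; not a Scheduled Hand (section 11)? no; Permitted Worker (section 6)? no — 1 of 3 hold (need ≥2) → not satisfied.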